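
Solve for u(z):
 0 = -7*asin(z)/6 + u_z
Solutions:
 u(z) = C1 + 7*z*asin(z)/6 + 7*sqrt(1 - z^2)/6


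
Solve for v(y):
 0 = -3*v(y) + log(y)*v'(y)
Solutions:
 v(y) = C1*exp(3*li(y))


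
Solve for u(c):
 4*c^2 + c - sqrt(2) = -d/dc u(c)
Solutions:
 u(c) = C1 - 4*c^3/3 - c^2/2 + sqrt(2)*c


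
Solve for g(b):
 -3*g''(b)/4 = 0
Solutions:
 g(b) = C1 + C2*b


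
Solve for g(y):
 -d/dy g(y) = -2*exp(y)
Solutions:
 g(y) = C1 + 2*exp(y)


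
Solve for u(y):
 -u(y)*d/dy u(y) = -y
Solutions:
 u(y) = -sqrt(C1 + y^2)
 u(y) = sqrt(C1 + y^2)


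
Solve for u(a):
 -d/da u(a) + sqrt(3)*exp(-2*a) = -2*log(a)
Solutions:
 u(a) = C1 + 2*a*log(a) - 2*a - sqrt(3)*exp(-2*a)/2


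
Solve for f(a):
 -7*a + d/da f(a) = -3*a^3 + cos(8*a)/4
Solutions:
 f(a) = C1 - 3*a^4/4 + 7*a^2/2 + sin(8*a)/32


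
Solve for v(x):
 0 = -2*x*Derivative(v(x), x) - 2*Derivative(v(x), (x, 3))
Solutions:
 v(x) = C1 + Integral(C2*airyai(-x) + C3*airybi(-x), x)


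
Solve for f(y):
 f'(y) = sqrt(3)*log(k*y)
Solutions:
 f(y) = C1 + sqrt(3)*y*log(k*y) - sqrt(3)*y


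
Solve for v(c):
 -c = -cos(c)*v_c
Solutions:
 v(c) = C1 + Integral(c/cos(c), c)


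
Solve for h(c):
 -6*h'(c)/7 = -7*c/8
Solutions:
 h(c) = C1 + 49*c^2/96


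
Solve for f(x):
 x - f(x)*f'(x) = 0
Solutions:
 f(x) = -sqrt(C1 + x^2)
 f(x) = sqrt(C1 + x^2)


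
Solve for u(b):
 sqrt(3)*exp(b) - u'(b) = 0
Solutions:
 u(b) = C1 + sqrt(3)*exp(b)


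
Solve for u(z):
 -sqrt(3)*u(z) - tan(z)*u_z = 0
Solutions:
 u(z) = C1/sin(z)^(sqrt(3))


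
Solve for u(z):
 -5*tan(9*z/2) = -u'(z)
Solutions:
 u(z) = C1 - 10*log(cos(9*z/2))/9


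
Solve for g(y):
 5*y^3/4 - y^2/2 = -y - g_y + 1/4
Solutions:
 g(y) = C1 - 5*y^4/16 + y^3/6 - y^2/2 + y/4


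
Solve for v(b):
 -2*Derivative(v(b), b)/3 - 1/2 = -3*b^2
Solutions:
 v(b) = C1 + 3*b^3/2 - 3*b/4


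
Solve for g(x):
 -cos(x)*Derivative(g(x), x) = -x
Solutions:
 g(x) = C1 + Integral(x/cos(x), x)


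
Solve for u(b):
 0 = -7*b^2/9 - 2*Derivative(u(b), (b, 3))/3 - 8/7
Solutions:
 u(b) = C1 + C2*b + C3*b^2 - 7*b^5/360 - 2*b^3/7


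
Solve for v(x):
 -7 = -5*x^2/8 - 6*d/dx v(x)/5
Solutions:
 v(x) = C1 - 25*x^3/144 + 35*x/6


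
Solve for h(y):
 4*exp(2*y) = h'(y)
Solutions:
 h(y) = C1 + 2*exp(2*y)


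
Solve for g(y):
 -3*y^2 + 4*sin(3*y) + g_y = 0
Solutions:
 g(y) = C1 + y^3 + 4*cos(3*y)/3


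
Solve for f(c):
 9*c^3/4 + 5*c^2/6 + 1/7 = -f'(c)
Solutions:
 f(c) = C1 - 9*c^4/16 - 5*c^3/18 - c/7


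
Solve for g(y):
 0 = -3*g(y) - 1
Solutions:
 g(y) = -1/3


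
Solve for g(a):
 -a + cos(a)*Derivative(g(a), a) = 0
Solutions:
 g(a) = C1 + Integral(a/cos(a), a)


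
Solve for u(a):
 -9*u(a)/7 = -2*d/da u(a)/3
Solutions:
 u(a) = C1*exp(27*a/14)


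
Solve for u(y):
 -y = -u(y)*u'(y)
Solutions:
 u(y) = -sqrt(C1 + y^2)
 u(y) = sqrt(C1 + y^2)


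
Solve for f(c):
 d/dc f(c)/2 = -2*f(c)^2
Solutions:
 f(c) = 1/(C1 + 4*c)


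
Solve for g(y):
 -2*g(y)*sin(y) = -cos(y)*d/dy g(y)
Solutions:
 g(y) = C1/cos(y)^2


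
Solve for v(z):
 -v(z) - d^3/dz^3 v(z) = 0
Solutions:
 v(z) = C3*exp(-z) + (C1*sin(sqrt(3)*z/2) + C2*cos(sqrt(3)*z/2))*exp(z/2)


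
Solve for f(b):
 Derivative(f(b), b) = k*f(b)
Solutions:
 f(b) = C1*exp(b*k)


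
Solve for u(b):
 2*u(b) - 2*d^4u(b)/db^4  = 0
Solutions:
 u(b) = C1*exp(-b) + C2*exp(b) + C3*sin(b) + C4*cos(b)


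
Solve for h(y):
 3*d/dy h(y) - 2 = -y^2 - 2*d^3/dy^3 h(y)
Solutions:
 h(y) = C1 + C2*sin(sqrt(6)*y/2) + C3*cos(sqrt(6)*y/2) - y^3/9 + 10*y/9


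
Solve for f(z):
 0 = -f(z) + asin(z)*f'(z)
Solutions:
 f(z) = C1*exp(Integral(1/asin(z), z))


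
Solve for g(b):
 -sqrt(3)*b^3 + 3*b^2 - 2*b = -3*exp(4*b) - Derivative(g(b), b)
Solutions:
 g(b) = C1 + sqrt(3)*b^4/4 - b^3 + b^2 - 3*exp(4*b)/4


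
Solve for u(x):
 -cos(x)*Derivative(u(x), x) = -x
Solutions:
 u(x) = C1 + Integral(x/cos(x), x)


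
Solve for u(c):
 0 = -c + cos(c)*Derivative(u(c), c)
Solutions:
 u(c) = C1 + Integral(c/cos(c), c)


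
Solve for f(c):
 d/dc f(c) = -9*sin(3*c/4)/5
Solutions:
 f(c) = C1 + 12*cos(3*c/4)/5


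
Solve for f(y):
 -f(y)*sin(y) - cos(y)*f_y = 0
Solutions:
 f(y) = C1*cos(y)


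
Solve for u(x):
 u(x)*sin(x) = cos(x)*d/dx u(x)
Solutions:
 u(x) = C1/cos(x)


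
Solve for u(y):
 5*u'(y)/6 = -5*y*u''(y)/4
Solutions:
 u(y) = C1 + C2*y^(1/3)


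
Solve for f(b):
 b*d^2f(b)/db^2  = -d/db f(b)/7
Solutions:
 f(b) = C1 + C2*b^(6/7)


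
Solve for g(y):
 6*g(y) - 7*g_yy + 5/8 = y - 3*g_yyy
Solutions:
 g(y) = C1*exp(y*(49/(sqrt(43) + 386/27)^(1/3) + 9*(sqrt(43) + 386/27)^(1/3) + 42)/54)*sin(sqrt(3)*y*(-9*(sqrt(43) + 386/27)^(1/3) + 49/(sqrt(43) + 386/27)^(1/3))/54) + C2*exp(y*(49/(sqrt(43) + 386/27)^(1/3) + 9*(sqrt(43) + 386/27)^(1/3) + 42)/54)*cos(sqrt(3)*y*(-9*(sqrt(43) + 386/27)^(1/3) + 49/(sqrt(43) + 386/27)^(1/3))/54) + C3*exp(y*(-9*(sqrt(43) + 386/27)^(1/3) - 49/(sqrt(43) + 386/27)^(1/3) + 21)/27) + y/6 - 5/48


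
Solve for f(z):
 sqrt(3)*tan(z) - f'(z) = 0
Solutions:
 f(z) = C1 - sqrt(3)*log(cos(z))


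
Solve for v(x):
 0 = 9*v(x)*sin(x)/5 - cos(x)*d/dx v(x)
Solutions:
 v(x) = C1/cos(x)^(9/5)


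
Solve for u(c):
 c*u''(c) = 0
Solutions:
 u(c) = C1 + C2*c


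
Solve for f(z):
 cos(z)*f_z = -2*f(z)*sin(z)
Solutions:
 f(z) = C1*cos(z)^2


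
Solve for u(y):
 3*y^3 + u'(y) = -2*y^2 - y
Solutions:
 u(y) = C1 - 3*y^4/4 - 2*y^3/3 - y^2/2


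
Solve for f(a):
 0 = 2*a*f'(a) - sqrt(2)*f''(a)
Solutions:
 f(a) = C1 + C2*erfi(2^(3/4)*a/2)


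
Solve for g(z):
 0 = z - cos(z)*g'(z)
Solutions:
 g(z) = C1 + Integral(z/cos(z), z)


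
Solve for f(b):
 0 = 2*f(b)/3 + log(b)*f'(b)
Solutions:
 f(b) = C1*exp(-2*li(b)/3)


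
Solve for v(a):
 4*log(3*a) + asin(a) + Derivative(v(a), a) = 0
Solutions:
 v(a) = C1 - 4*a*log(a) - a*asin(a) - 4*a*log(3) + 4*a - sqrt(1 - a^2)


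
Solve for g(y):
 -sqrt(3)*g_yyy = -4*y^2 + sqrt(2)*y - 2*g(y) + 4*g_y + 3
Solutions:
 g(y) = C1*exp(-y*(-4*3^(1/3)/(9 + sqrt(81 + 64*sqrt(3)))^(1/3) + 3^(1/6)*(9 + sqrt(81 + 64*sqrt(3)))^(1/3))/6)*sin(y*(4*3^(5/6)/(9 + sqrt(81 + 64*sqrt(3)))^(1/3) + 3^(2/3)*(9 + sqrt(81 + 64*sqrt(3)))^(1/3))/6) + C2*exp(-y*(-4*3^(1/3)/(9 + sqrt(81 + 64*sqrt(3)))^(1/3) + 3^(1/6)*(9 + sqrt(81 + 64*sqrt(3)))^(1/3))/6)*cos(y*(4*3^(5/6)/(9 + sqrt(81 + 64*sqrt(3)))^(1/3) + 3^(2/3)*(9 + sqrt(81 + 64*sqrt(3)))^(1/3))/6) + C3*exp(y*(-4*3^(1/3)/(9 + sqrt(81 + 64*sqrt(3)))^(1/3) + 3^(1/6)*(9 + sqrt(81 + 64*sqrt(3)))^(1/3))/3) - 2*y^2 - 8*y + sqrt(2)*y/2 - 29/2 + sqrt(2)


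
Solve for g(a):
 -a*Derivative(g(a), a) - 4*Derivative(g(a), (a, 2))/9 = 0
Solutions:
 g(a) = C1 + C2*erf(3*sqrt(2)*a/4)


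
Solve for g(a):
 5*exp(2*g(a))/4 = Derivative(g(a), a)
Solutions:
 g(a) = log(-sqrt(-1/(C1 + 5*a))) + log(2)/2
 g(a) = log(-1/(C1 + 5*a))/2 + log(2)/2


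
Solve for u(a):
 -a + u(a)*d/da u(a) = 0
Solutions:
 u(a) = -sqrt(C1 + a^2)
 u(a) = sqrt(C1 + a^2)


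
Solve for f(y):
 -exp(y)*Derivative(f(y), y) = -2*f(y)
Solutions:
 f(y) = C1*exp(-2*exp(-y))


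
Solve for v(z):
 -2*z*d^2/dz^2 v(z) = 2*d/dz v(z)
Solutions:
 v(z) = C1 + C2*log(z)


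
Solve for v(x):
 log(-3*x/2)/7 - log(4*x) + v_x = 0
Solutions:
 v(x) = C1 + 6*x*log(x)/7 + x*(-6 - log(3) + 15*log(2) - I*pi)/7


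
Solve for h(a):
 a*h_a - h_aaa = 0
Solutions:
 h(a) = C1 + Integral(C2*airyai(a) + C3*airybi(a), a)


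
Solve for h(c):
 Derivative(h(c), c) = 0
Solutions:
 h(c) = C1


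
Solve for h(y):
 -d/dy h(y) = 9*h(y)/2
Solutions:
 h(y) = C1*exp(-9*y/2)


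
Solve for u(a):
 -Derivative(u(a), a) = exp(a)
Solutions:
 u(a) = C1 - exp(a)


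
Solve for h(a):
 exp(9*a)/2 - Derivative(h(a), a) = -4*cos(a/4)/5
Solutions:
 h(a) = C1 + exp(9*a)/18 + 16*sin(a/4)/5


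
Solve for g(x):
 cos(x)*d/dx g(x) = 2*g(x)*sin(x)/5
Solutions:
 g(x) = C1/cos(x)^(2/5)


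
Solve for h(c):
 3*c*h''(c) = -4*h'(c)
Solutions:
 h(c) = C1 + C2/c^(1/3)


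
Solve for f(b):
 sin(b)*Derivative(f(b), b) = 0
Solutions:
 f(b) = C1


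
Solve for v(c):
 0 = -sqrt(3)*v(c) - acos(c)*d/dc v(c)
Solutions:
 v(c) = C1*exp(-sqrt(3)*Integral(1/acos(c), c))


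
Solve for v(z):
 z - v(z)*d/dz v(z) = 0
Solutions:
 v(z) = -sqrt(C1 + z^2)
 v(z) = sqrt(C1 + z^2)


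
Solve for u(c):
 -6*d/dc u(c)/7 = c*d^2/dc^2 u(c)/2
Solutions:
 u(c) = C1 + C2/c^(5/7)


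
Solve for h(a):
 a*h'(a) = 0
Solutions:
 h(a) = C1


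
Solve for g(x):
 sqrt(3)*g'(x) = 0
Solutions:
 g(x) = C1


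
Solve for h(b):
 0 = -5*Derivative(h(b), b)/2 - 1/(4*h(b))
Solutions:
 h(b) = -sqrt(C1 - 5*b)/5
 h(b) = sqrt(C1 - 5*b)/5


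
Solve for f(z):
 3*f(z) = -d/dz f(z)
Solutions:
 f(z) = C1*exp(-3*z)


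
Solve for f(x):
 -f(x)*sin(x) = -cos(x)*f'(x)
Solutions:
 f(x) = C1/cos(x)


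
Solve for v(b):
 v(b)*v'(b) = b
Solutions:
 v(b) = -sqrt(C1 + b^2)
 v(b) = sqrt(C1 + b^2)


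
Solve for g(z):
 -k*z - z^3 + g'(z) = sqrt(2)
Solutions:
 g(z) = C1 + k*z^2/2 + z^4/4 + sqrt(2)*z


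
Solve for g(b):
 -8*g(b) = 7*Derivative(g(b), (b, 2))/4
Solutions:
 g(b) = C1*sin(4*sqrt(14)*b/7) + C2*cos(4*sqrt(14)*b/7)


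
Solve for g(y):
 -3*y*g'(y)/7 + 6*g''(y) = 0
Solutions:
 g(y) = C1 + C2*erfi(sqrt(7)*y/14)


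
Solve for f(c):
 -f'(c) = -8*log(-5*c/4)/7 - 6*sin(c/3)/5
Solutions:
 f(c) = C1 + 8*c*log(-c)/7 - 16*c*log(2)/7 - 8*c/7 + 8*c*log(5)/7 - 18*cos(c/3)/5


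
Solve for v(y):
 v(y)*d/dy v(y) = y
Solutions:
 v(y) = -sqrt(C1 + y^2)
 v(y) = sqrt(C1 + y^2)


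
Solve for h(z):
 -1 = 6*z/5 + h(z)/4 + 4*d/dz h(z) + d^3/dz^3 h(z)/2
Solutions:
 h(z) = C1*exp(-6^(1/3)*z*(-(9 + sqrt(24657))^(1/3) + 16*6^(1/3)/(9 + sqrt(24657))^(1/3))/12)*sin(2^(1/3)*3^(1/6)*z*(4*2^(1/3)/(9 + sqrt(24657))^(1/3) + 3^(2/3)*(9 + sqrt(24657))^(1/3)/12)) + C2*exp(-6^(1/3)*z*(-(9 + sqrt(24657))^(1/3) + 16*6^(1/3)/(9 + sqrt(24657))^(1/3))/12)*cos(2^(1/3)*3^(1/6)*z*(4*2^(1/3)/(9 + sqrt(24657))^(1/3) + 3^(2/3)*(9 + sqrt(24657))^(1/3)/12)) + C3*exp(6^(1/3)*z*(-(9 + sqrt(24657))^(1/3) + 16*6^(1/3)/(9 + sqrt(24657))^(1/3))/6) - 24*z/5 + 364/5


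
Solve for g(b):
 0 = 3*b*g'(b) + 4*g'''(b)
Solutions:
 g(b) = C1 + Integral(C2*airyai(-6^(1/3)*b/2) + C3*airybi(-6^(1/3)*b/2), b)


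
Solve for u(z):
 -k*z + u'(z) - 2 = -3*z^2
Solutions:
 u(z) = C1 + k*z^2/2 - z^3 + 2*z


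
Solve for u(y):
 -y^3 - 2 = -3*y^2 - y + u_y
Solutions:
 u(y) = C1 - y^4/4 + y^3 + y^2/2 - 2*y


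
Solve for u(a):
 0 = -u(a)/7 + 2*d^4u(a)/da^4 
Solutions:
 u(a) = C1*exp(-14^(3/4)*a/14) + C2*exp(14^(3/4)*a/14) + C3*sin(14^(3/4)*a/14) + C4*cos(14^(3/4)*a/14)


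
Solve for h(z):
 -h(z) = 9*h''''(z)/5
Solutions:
 h(z) = (C1*sin(5^(1/4)*sqrt(6)*z/6) + C2*cos(5^(1/4)*sqrt(6)*z/6))*exp(-5^(1/4)*sqrt(6)*z/6) + (C3*sin(5^(1/4)*sqrt(6)*z/6) + C4*cos(5^(1/4)*sqrt(6)*z/6))*exp(5^(1/4)*sqrt(6)*z/6)


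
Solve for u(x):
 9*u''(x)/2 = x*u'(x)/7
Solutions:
 u(x) = C1 + C2*erfi(sqrt(7)*x/21)


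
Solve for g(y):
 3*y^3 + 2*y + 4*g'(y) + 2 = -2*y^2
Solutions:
 g(y) = C1 - 3*y^4/16 - y^3/6 - y^2/4 - y/2


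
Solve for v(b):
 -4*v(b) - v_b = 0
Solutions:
 v(b) = C1*exp(-4*b)


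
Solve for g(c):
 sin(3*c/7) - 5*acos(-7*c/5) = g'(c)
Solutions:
 g(c) = C1 - 5*c*acos(-7*c/5) - 5*sqrt(25 - 49*c^2)/7 - 7*cos(3*c/7)/3


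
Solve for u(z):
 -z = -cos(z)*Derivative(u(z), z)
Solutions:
 u(z) = C1 + Integral(z/cos(z), z)


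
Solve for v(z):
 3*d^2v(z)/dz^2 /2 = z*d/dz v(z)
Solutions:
 v(z) = C1 + C2*erfi(sqrt(3)*z/3)


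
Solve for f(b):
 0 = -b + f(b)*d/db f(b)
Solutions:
 f(b) = -sqrt(C1 + b^2)
 f(b) = sqrt(C1 + b^2)


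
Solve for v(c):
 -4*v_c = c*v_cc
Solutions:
 v(c) = C1 + C2/c^3


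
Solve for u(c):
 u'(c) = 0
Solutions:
 u(c) = C1


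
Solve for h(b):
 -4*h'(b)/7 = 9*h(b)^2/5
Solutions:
 h(b) = 20/(C1 + 63*b)


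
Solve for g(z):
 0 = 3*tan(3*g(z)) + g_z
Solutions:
 g(z) = -asin(C1*exp(-9*z))/3 + pi/3
 g(z) = asin(C1*exp(-9*z))/3


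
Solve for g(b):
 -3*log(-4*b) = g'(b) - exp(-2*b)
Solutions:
 g(b) = C1 - 3*b*log(-b) + 3*b*(1 - 2*log(2)) - exp(-2*b)/2


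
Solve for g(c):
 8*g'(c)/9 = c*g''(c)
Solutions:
 g(c) = C1 + C2*c^(17/9)


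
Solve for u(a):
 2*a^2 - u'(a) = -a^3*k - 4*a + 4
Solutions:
 u(a) = C1 + a^4*k/4 + 2*a^3/3 + 2*a^2 - 4*a


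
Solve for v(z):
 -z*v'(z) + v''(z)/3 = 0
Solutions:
 v(z) = C1 + C2*erfi(sqrt(6)*z/2)


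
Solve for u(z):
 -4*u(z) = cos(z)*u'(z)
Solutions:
 u(z) = C1*(sin(z)^2 - 2*sin(z) + 1)/(sin(z)^2 + 2*sin(z) + 1)


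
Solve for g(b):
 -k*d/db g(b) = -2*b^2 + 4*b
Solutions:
 g(b) = C1 + 2*b^3/(3*k) - 2*b^2/k


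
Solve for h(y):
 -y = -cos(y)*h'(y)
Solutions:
 h(y) = C1 + Integral(y/cos(y), y)


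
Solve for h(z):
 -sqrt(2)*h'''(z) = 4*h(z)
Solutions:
 h(z) = C3*exp(-sqrt(2)*z) + (C1*sin(sqrt(6)*z/2) + C2*cos(sqrt(6)*z/2))*exp(sqrt(2)*z/2)


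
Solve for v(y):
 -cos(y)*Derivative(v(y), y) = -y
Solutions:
 v(y) = C1 + Integral(y/cos(y), y)


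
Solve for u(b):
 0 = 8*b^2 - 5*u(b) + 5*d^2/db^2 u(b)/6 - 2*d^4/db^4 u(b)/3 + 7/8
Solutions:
 u(b) = 8*b^2/5 + (C1*sin(15^(1/4)*2^(3/4)*b*sin(atan(sqrt(455)/5)/2)/2) + C2*cos(15^(1/4)*2^(3/4)*b*sin(atan(sqrt(455)/5)/2)/2))*exp(-15^(1/4)*2^(3/4)*b*cos(atan(sqrt(455)/5)/2)/2) + (C3*sin(15^(1/4)*2^(3/4)*b*sin(atan(sqrt(455)/5)/2)/2) + C4*cos(15^(1/4)*2^(3/4)*b*sin(atan(sqrt(455)/5)/2)/2))*exp(15^(1/4)*2^(3/4)*b*cos(atan(sqrt(455)/5)/2)/2) + 17/24


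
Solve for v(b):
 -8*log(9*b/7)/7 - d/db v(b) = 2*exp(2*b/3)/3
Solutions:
 v(b) = C1 - 8*b*log(b)/7 + 8*b*(-2*log(3) + 1 + log(7))/7 - exp(2*b/3)


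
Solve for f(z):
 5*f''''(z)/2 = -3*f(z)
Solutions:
 f(z) = (C1*sin(10^(3/4)*3^(1/4)*z/10) + C2*cos(10^(3/4)*3^(1/4)*z/10))*exp(-10^(3/4)*3^(1/4)*z/10) + (C3*sin(10^(3/4)*3^(1/4)*z/10) + C4*cos(10^(3/4)*3^(1/4)*z/10))*exp(10^(3/4)*3^(1/4)*z/10)


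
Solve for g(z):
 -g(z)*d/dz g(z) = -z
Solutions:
 g(z) = -sqrt(C1 + z^2)
 g(z) = sqrt(C1 + z^2)


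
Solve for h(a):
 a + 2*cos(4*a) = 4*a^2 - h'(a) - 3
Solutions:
 h(a) = C1 + 4*a^3/3 - a^2/2 - 3*a - sin(4*a)/2


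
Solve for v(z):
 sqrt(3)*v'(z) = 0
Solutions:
 v(z) = C1


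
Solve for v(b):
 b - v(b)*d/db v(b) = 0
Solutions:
 v(b) = -sqrt(C1 + b^2)
 v(b) = sqrt(C1 + b^2)


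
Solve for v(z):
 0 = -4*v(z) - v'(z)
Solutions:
 v(z) = C1*exp(-4*z)


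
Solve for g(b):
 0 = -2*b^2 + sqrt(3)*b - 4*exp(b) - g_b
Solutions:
 g(b) = C1 - 2*b^3/3 + sqrt(3)*b^2/2 - 4*exp(b)


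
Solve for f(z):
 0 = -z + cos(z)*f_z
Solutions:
 f(z) = C1 + Integral(z/cos(z), z)


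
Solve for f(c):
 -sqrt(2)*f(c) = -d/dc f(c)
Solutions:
 f(c) = C1*exp(sqrt(2)*c)


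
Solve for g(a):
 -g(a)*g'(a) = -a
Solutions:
 g(a) = -sqrt(C1 + a^2)
 g(a) = sqrt(C1 + a^2)


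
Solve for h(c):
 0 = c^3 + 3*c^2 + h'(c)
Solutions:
 h(c) = C1 - c^4/4 - c^3


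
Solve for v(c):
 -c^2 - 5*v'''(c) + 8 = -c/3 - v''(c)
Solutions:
 v(c) = C1 + C2*c + C3*exp(c/5) + c^4/12 + 29*c^3/18 + 121*c^2/6


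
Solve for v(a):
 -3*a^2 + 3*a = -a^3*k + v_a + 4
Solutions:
 v(a) = C1 + a^4*k/4 - a^3 + 3*a^2/2 - 4*a


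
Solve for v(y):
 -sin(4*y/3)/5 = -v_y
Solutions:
 v(y) = C1 - 3*cos(4*y/3)/20


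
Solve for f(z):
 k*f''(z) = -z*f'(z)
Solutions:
 f(z) = C1 + C2*sqrt(k)*erf(sqrt(2)*z*sqrt(1/k)/2)


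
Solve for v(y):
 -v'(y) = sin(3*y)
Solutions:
 v(y) = C1 + cos(3*y)/3


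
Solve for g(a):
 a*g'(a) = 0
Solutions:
 g(a) = C1


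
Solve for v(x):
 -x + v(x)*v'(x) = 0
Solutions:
 v(x) = -sqrt(C1 + x^2)
 v(x) = sqrt(C1 + x^2)


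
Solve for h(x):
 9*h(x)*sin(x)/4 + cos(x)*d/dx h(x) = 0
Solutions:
 h(x) = C1*cos(x)^(9/4)


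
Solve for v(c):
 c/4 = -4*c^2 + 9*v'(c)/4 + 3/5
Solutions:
 v(c) = C1 + 16*c^3/27 + c^2/18 - 4*c/15


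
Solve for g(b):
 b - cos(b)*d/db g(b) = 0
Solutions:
 g(b) = C1 + Integral(b/cos(b), b)


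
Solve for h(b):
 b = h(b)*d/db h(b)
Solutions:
 h(b) = -sqrt(C1 + b^2)
 h(b) = sqrt(C1 + b^2)


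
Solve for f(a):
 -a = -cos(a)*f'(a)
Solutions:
 f(a) = C1 + Integral(a/cos(a), a)


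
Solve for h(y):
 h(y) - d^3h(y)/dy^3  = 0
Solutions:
 h(y) = C3*exp(y) + (C1*sin(sqrt(3)*y/2) + C2*cos(sqrt(3)*y/2))*exp(-y/2)


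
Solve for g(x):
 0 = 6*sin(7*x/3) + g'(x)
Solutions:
 g(x) = C1 + 18*cos(7*x/3)/7


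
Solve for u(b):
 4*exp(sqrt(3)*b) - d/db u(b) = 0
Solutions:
 u(b) = C1 + 4*sqrt(3)*exp(sqrt(3)*b)/3


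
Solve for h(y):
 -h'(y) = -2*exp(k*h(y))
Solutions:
 h(y) = Piecewise((log(-1/(C1*k + 2*k*y))/k, Ne(k, 0)), (nan, True))
 h(y) = Piecewise((C1 + 2*y, Eq(k, 0)), (nan, True))


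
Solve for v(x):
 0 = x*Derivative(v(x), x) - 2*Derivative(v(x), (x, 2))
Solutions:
 v(x) = C1 + C2*erfi(x/2)


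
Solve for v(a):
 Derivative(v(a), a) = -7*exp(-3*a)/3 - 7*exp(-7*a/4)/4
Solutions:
 v(a) = C1 + 7*exp(-3*a)/9 + exp(-7*a/4)


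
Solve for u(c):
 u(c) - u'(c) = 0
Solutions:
 u(c) = C1*exp(c)


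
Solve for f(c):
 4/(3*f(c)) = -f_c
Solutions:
 f(c) = -sqrt(C1 - 24*c)/3
 f(c) = sqrt(C1 - 24*c)/3


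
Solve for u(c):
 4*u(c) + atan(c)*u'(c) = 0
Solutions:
 u(c) = C1*exp(-4*Integral(1/atan(c), c))


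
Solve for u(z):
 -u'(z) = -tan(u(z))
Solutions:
 u(z) = pi - asin(C1*exp(z))
 u(z) = asin(C1*exp(z))


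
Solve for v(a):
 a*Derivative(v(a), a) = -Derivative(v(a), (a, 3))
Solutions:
 v(a) = C1 + Integral(C2*airyai(-a) + C3*airybi(-a), a)


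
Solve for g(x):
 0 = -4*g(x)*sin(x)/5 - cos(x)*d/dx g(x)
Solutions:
 g(x) = C1*cos(x)^(4/5)


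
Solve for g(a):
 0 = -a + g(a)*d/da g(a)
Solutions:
 g(a) = -sqrt(C1 + a^2)
 g(a) = sqrt(C1 + a^2)


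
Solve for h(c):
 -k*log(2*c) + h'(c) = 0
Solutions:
 h(c) = C1 + c*k*log(c) - c*k + c*k*log(2)


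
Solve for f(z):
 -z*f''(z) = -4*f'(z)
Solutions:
 f(z) = C1 + C2*z^5


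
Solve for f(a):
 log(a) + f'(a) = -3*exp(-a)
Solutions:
 f(a) = C1 - a*log(a) + a + 3*exp(-a)


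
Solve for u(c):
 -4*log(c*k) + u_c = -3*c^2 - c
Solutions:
 u(c) = C1 - c^3 - c^2/2 + 4*c*log(c*k) - 4*c


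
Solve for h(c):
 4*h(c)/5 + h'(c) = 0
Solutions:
 h(c) = C1*exp(-4*c/5)


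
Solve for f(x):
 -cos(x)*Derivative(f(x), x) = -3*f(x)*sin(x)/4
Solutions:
 f(x) = C1/cos(x)^(3/4)


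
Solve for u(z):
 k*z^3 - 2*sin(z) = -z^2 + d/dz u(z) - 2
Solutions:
 u(z) = C1 + k*z^4/4 + z^3/3 + 2*z + 2*cos(z)


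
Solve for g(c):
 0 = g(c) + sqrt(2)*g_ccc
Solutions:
 g(c) = C3*exp(-2^(5/6)*c/2) + (C1*sin(2^(5/6)*sqrt(3)*c/4) + C2*cos(2^(5/6)*sqrt(3)*c/4))*exp(2^(5/6)*c/4)


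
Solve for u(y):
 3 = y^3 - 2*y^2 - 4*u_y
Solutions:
 u(y) = C1 + y^4/16 - y^3/6 - 3*y/4


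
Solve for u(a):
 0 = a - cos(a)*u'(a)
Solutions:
 u(a) = C1 + Integral(a/cos(a), a)


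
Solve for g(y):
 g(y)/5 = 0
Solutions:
 g(y) = 0


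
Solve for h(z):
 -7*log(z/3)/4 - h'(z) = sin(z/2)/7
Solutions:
 h(z) = C1 - 7*z*log(z)/4 + 7*z/4 + 7*z*log(3)/4 + 2*cos(z/2)/7


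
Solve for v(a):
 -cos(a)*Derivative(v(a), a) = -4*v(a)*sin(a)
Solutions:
 v(a) = C1/cos(a)^4


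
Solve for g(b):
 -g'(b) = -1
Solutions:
 g(b) = C1 + b


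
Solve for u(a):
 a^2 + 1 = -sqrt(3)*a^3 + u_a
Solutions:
 u(a) = C1 + sqrt(3)*a^4/4 + a^3/3 + a


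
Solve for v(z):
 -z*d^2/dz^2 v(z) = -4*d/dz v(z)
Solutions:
 v(z) = C1 + C2*z^5


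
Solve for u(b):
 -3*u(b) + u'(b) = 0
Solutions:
 u(b) = C1*exp(3*b)


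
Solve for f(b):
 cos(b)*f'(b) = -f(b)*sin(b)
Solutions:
 f(b) = C1*cos(b)


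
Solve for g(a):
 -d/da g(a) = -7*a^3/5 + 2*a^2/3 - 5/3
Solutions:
 g(a) = C1 + 7*a^4/20 - 2*a^3/9 + 5*a/3


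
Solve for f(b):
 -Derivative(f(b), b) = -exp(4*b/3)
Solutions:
 f(b) = C1 + 3*exp(4*b/3)/4


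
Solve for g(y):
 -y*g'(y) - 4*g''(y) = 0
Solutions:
 g(y) = C1 + C2*erf(sqrt(2)*y/4)


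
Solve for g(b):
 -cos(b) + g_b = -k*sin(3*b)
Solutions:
 g(b) = C1 + k*cos(3*b)/3 + sin(b)


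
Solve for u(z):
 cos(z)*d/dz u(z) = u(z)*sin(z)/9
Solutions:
 u(z) = C1/cos(z)^(1/9)


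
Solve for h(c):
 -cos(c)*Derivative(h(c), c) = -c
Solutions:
 h(c) = C1 + Integral(c/cos(c), c)


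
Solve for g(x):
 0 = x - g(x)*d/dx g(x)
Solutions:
 g(x) = -sqrt(C1 + x^2)
 g(x) = sqrt(C1 + x^2)


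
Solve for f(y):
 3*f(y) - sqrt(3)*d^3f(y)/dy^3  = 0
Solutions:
 f(y) = C3*exp(3^(1/6)*y) + (C1*sin(3^(2/3)*y/2) + C2*cos(3^(2/3)*y/2))*exp(-3^(1/6)*y/2)


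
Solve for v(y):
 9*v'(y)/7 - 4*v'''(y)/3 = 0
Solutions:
 v(y) = C1 + C2*exp(-3*sqrt(21)*y/14) + C3*exp(3*sqrt(21)*y/14)


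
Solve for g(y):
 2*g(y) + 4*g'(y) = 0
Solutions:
 g(y) = C1*exp(-y/2)


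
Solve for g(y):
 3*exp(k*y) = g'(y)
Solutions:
 g(y) = C1 + 3*exp(k*y)/k


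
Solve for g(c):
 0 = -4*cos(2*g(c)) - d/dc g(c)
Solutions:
 g(c) = -asin((C1 + exp(16*c))/(C1 - exp(16*c)))/2 + pi/2
 g(c) = asin((C1 + exp(16*c))/(C1 - exp(16*c)))/2


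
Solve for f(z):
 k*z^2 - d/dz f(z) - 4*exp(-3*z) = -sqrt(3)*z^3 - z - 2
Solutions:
 f(z) = C1 + k*z^3/3 + sqrt(3)*z^4/4 + z^2/2 + 2*z + 4*exp(-3*z)/3


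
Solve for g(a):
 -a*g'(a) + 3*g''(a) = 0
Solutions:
 g(a) = C1 + C2*erfi(sqrt(6)*a/6)


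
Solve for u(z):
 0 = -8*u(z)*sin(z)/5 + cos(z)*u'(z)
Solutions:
 u(z) = C1/cos(z)^(8/5)


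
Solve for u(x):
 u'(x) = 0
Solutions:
 u(x) = C1


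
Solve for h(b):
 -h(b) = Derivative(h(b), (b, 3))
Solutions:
 h(b) = C3*exp(-b) + (C1*sin(sqrt(3)*b/2) + C2*cos(sqrt(3)*b/2))*exp(b/2)


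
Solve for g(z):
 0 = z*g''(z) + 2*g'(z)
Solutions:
 g(z) = C1 + C2/z


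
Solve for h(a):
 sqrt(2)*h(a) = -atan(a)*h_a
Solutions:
 h(a) = C1*exp(-sqrt(2)*Integral(1/atan(a), a))


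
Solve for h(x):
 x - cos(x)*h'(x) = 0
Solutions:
 h(x) = C1 + Integral(x/cos(x), x)


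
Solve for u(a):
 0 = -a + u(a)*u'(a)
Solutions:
 u(a) = -sqrt(C1 + a^2)
 u(a) = sqrt(C1 + a^2)


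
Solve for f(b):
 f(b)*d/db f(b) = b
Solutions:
 f(b) = -sqrt(C1 + b^2)
 f(b) = sqrt(C1 + b^2)


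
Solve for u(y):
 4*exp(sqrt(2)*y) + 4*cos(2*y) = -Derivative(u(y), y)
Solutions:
 u(y) = C1 - 2*sqrt(2)*exp(sqrt(2)*y) - 2*sin(2*y)


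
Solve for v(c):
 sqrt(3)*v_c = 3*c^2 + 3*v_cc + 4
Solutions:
 v(c) = C1 + C2*exp(sqrt(3)*c/3) + sqrt(3)*c^3/3 + 3*c^2 + 22*sqrt(3)*c/3


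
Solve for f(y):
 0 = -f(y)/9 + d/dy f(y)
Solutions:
 f(y) = C1*exp(y/9)


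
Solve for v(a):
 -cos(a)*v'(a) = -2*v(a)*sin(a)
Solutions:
 v(a) = C1/cos(a)^2


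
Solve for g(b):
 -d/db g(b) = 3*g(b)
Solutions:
 g(b) = C1*exp(-3*b)


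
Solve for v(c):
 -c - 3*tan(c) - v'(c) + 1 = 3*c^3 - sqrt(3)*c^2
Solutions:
 v(c) = C1 - 3*c^4/4 + sqrt(3)*c^3/3 - c^2/2 + c + 3*log(cos(c))


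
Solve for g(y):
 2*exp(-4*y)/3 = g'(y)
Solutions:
 g(y) = C1 - exp(-4*y)/6


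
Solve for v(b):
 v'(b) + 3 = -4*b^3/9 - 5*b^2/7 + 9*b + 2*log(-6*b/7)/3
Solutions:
 v(b) = C1 - b^4/9 - 5*b^3/21 + 9*b^2/2 + 2*b*log(-b)/3 + b*(-11 - 2*log(7) + 2*log(6))/3


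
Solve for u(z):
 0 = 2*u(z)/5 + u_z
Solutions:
 u(z) = C1*exp(-2*z/5)


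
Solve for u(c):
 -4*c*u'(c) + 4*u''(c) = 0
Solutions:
 u(c) = C1 + C2*erfi(sqrt(2)*c/2)


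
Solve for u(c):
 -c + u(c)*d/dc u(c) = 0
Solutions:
 u(c) = -sqrt(C1 + c^2)
 u(c) = sqrt(C1 + c^2)


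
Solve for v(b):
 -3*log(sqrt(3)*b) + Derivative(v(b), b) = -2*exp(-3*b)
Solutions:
 v(b) = C1 + 3*b*log(b) + b*(-3 + 3*log(3)/2) + 2*exp(-3*b)/3


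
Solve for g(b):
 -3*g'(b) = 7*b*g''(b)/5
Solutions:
 g(b) = C1 + C2/b^(8/7)


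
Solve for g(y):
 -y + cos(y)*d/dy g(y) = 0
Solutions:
 g(y) = C1 + Integral(y/cos(y), y)


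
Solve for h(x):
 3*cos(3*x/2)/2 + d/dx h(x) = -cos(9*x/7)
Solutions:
 h(x) = C1 - 7*sin(9*x/7)/9 - sin(3*x/2)


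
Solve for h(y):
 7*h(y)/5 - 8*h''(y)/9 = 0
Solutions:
 h(y) = C1*exp(-3*sqrt(70)*y/20) + C2*exp(3*sqrt(70)*y/20)


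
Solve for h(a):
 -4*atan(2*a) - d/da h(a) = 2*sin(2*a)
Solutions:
 h(a) = C1 - 4*a*atan(2*a) + log(4*a^2 + 1) + cos(2*a)


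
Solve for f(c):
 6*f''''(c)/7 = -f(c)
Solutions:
 f(c) = (C1*sin(14^(1/4)*3^(3/4)*c/6) + C2*cos(14^(1/4)*3^(3/4)*c/6))*exp(-14^(1/4)*3^(3/4)*c/6) + (C3*sin(14^(1/4)*3^(3/4)*c/6) + C4*cos(14^(1/4)*3^(3/4)*c/6))*exp(14^(1/4)*3^(3/4)*c/6)


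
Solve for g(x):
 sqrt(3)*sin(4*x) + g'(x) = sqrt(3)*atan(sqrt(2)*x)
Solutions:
 g(x) = C1 + sqrt(3)*(x*atan(sqrt(2)*x) - sqrt(2)*log(2*x^2 + 1)/4) + sqrt(3)*cos(4*x)/4


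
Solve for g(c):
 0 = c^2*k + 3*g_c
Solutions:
 g(c) = C1 - c^3*k/9


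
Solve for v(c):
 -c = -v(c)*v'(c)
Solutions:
 v(c) = -sqrt(C1 + c^2)
 v(c) = sqrt(C1 + c^2)


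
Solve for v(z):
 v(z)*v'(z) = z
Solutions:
 v(z) = -sqrt(C1 + z^2)
 v(z) = sqrt(C1 + z^2)


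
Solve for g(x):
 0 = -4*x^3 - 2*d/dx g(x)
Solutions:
 g(x) = C1 - x^4/2


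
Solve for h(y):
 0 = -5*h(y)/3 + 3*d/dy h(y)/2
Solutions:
 h(y) = C1*exp(10*y/9)


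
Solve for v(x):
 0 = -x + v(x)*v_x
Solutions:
 v(x) = -sqrt(C1 + x^2)
 v(x) = sqrt(C1 + x^2)


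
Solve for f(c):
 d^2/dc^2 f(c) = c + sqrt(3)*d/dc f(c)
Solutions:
 f(c) = C1 + C2*exp(sqrt(3)*c) - sqrt(3)*c^2/6 - c/3


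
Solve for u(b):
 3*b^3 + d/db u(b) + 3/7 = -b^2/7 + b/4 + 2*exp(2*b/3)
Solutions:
 u(b) = C1 - 3*b^4/4 - b^3/21 + b^2/8 - 3*b/7 + 3*exp(2*b/3)


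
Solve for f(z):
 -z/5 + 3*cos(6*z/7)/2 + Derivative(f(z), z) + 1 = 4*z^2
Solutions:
 f(z) = C1 + 4*z^3/3 + z^2/10 - z - 7*sin(6*z/7)/4


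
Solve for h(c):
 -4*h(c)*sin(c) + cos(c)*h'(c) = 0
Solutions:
 h(c) = C1/cos(c)^4


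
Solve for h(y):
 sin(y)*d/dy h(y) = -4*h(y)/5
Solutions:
 h(y) = C1*(cos(y) + 1)^(2/5)/(cos(y) - 1)^(2/5)


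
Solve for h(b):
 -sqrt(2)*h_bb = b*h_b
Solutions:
 h(b) = C1 + C2*erf(2^(1/4)*b/2)


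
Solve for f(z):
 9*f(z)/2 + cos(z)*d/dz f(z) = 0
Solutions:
 f(z) = C1*(sin(z) - 1)^(1/4)*(sin(z)^2 - 2*sin(z) + 1)/((sin(z) + 1)^(1/4)*(sin(z)^2 + 2*sin(z) + 1))


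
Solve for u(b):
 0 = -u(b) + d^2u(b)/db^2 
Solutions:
 u(b) = C1*exp(-b) + C2*exp(b)


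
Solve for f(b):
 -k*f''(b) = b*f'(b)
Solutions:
 f(b) = C1 + C2*sqrt(k)*erf(sqrt(2)*b*sqrt(1/k)/2)


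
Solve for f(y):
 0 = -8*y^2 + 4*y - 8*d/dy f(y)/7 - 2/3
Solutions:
 f(y) = C1 - 7*y^3/3 + 7*y^2/4 - 7*y/12


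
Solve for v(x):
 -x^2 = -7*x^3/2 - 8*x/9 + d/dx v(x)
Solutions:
 v(x) = C1 + 7*x^4/8 - x^3/3 + 4*x^2/9


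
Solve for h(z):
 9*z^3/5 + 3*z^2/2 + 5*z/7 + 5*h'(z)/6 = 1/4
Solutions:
 h(z) = C1 - 27*z^4/50 - 3*z^3/5 - 3*z^2/7 + 3*z/10


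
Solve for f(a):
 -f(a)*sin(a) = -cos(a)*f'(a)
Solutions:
 f(a) = C1/cos(a)


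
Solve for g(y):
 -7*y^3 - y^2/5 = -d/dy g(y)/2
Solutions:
 g(y) = C1 + 7*y^4/2 + 2*y^3/15


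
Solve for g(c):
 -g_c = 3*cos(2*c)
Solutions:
 g(c) = C1 - 3*sin(2*c)/2


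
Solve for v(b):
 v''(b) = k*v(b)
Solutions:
 v(b) = C1*exp(-b*sqrt(k)) + C2*exp(b*sqrt(k))


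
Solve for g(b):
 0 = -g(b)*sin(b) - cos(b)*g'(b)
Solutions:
 g(b) = C1*cos(b)


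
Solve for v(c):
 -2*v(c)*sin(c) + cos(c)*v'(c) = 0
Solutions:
 v(c) = C1/cos(c)^2


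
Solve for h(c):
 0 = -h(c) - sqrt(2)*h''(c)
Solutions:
 h(c) = C1*sin(2^(3/4)*c/2) + C2*cos(2^(3/4)*c/2)


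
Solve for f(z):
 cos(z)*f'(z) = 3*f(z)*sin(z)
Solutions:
 f(z) = C1/cos(z)^3


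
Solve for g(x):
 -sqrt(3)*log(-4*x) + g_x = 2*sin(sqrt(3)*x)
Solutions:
 g(x) = C1 + sqrt(3)*x*(log(-x) - 1) + 2*sqrt(3)*x*log(2) - 2*sqrt(3)*cos(sqrt(3)*x)/3


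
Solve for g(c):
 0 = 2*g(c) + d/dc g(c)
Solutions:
 g(c) = C1*exp(-2*c)


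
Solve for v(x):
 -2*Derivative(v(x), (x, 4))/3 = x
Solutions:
 v(x) = C1 + C2*x + C3*x^2 + C4*x^3 - x^5/80


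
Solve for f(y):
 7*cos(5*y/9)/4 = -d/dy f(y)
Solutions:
 f(y) = C1 - 63*sin(5*y/9)/20


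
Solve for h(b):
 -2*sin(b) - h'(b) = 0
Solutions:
 h(b) = C1 + 2*cos(b)


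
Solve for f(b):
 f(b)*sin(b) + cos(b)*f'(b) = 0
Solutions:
 f(b) = C1*cos(b)


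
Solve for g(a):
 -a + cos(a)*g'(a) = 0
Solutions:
 g(a) = C1 + Integral(a/cos(a), a)


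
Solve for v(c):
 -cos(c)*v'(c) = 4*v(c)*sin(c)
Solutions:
 v(c) = C1*cos(c)^4


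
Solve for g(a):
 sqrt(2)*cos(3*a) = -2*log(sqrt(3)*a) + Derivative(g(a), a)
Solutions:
 g(a) = C1 + 2*a*log(a) - 2*a + a*log(3) + sqrt(2)*sin(3*a)/3


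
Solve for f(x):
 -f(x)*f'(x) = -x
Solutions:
 f(x) = -sqrt(C1 + x^2)
 f(x) = sqrt(C1 + x^2)


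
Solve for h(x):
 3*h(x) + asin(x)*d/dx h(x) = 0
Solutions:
 h(x) = C1*exp(-3*Integral(1/asin(x), x))


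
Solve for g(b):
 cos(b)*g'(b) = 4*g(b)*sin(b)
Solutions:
 g(b) = C1/cos(b)^4


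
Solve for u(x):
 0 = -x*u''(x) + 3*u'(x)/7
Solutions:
 u(x) = C1 + C2*x^(10/7)


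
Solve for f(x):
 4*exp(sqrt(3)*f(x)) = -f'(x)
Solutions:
 f(x) = sqrt(3)*(2*log(1/(C1 + 4*x)) - log(3))/6


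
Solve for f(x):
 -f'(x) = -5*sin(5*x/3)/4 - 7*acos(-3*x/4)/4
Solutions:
 f(x) = C1 + 7*x*acos(-3*x/4)/4 + 7*sqrt(16 - 9*x^2)/12 - 3*cos(5*x/3)/4


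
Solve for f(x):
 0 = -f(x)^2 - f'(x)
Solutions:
 f(x) = 1/(C1 + x)


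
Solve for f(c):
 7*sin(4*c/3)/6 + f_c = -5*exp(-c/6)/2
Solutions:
 f(c) = C1 + 7*cos(4*c/3)/8 + 15*exp(-c/6)


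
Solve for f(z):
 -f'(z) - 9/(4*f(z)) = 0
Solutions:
 f(z) = -sqrt(C1 - 18*z)/2
 f(z) = sqrt(C1 - 18*z)/2


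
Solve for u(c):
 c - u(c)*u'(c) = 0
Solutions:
 u(c) = -sqrt(C1 + c^2)
 u(c) = sqrt(C1 + c^2)


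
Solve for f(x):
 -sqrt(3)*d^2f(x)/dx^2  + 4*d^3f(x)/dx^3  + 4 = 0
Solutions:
 f(x) = C1 + C2*x + C3*exp(sqrt(3)*x/4) + 2*sqrt(3)*x^2/3


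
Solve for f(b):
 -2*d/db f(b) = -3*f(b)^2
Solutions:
 f(b) = -2/(C1 + 3*b)


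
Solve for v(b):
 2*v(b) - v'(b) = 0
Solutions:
 v(b) = C1*exp(2*b)


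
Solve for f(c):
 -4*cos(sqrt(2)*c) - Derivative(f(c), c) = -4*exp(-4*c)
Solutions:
 f(c) = C1 - 2*sqrt(2)*sin(sqrt(2)*c) - exp(-4*c)


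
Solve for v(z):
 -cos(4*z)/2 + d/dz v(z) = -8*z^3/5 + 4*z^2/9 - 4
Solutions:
 v(z) = C1 - 2*z^4/5 + 4*z^3/27 - 4*z + sin(4*z)/8


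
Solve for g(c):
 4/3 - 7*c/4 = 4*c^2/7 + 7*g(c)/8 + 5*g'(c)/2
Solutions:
 g(c) = C1*exp(-7*c/20) - 32*c^2/49 + 594*c/343 - 24664/7203


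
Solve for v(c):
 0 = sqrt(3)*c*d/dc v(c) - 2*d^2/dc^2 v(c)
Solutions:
 v(c) = C1 + C2*erfi(3^(1/4)*c/2)


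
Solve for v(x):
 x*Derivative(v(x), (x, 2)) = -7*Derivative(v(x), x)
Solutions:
 v(x) = C1 + C2/x^6


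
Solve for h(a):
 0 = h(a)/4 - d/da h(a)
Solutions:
 h(a) = C1*exp(a/4)


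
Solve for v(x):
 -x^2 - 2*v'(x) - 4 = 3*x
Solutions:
 v(x) = C1 - x^3/6 - 3*x^2/4 - 2*x


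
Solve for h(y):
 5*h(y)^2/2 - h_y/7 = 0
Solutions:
 h(y) = -2/(C1 + 35*y)


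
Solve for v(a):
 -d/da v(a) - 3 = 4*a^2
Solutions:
 v(a) = C1 - 4*a^3/3 - 3*a


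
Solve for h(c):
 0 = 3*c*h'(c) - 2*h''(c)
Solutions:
 h(c) = C1 + C2*erfi(sqrt(3)*c/2)


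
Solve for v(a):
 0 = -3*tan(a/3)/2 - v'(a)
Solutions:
 v(a) = C1 + 9*log(cos(a/3))/2


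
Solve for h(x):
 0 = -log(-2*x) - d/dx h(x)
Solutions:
 h(x) = C1 - x*log(-x) + x*(1 - log(2))


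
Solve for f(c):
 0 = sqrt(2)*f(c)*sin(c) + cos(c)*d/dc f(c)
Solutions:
 f(c) = C1*cos(c)^(sqrt(2))


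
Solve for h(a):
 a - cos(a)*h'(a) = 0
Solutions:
 h(a) = C1 + Integral(a/cos(a), a)


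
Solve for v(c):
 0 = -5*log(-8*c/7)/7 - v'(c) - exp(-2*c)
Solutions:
 v(c) = C1 - 5*c*log(-c)/7 + 5*c*(-3*log(2) + 1 + log(7))/7 + exp(-2*c)/2


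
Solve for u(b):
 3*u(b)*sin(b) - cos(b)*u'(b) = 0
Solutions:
 u(b) = C1/cos(b)^3


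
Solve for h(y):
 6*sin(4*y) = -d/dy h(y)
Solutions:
 h(y) = C1 + 3*cos(4*y)/2


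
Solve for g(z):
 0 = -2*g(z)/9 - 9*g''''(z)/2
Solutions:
 g(z) = (C1*sin(z/3) + C2*cos(z/3))*exp(-z/3) + (C3*sin(z/3) + C4*cos(z/3))*exp(z/3)


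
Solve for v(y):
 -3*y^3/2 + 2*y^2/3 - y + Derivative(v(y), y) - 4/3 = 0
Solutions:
 v(y) = C1 + 3*y^4/8 - 2*y^3/9 + y^2/2 + 4*y/3


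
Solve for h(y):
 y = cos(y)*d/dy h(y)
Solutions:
 h(y) = C1 + Integral(y/cos(y), y)


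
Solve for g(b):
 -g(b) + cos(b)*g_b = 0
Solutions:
 g(b) = C1*sqrt(sin(b) + 1)/sqrt(sin(b) - 1)


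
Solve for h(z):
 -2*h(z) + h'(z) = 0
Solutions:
 h(z) = C1*exp(2*z)


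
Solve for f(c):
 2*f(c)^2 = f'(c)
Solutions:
 f(c) = -1/(C1 + 2*c)


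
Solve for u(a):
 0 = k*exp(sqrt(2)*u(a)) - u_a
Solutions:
 u(a) = sqrt(2)*(2*log(-1/(C1 + a*k)) - log(2))/4


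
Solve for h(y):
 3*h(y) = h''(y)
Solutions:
 h(y) = C1*exp(-sqrt(3)*y) + C2*exp(sqrt(3)*y)


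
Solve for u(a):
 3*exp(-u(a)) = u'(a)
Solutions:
 u(a) = log(C1 + 3*a)


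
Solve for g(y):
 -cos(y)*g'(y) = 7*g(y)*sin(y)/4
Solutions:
 g(y) = C1*cos(y)^(7/4)


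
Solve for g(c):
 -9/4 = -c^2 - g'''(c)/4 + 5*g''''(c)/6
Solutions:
 g(c) = C1 + C2*c + C3*c^2 + C4*exp(3*c/10) - c^5/15 - 10*c^4/9 - 719*c^3/54


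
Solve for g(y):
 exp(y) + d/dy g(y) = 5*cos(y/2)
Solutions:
 g(y) = C1 - exp(y) + 10*sin(y/2)


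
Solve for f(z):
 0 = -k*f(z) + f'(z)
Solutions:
 f(z) = C1*exp(k*z)


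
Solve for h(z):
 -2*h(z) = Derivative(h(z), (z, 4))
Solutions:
 h(z) = (C1*sin(2^(3/4)*z/2) + C2*cos(2^(3/4)*z/2))*exp(-2^(3/4)*z/2) + (C3*sin(2^(3/4)*z/2) + C4*cos(2^(3/4)*z/2))*exp(2^(3/4)*z/2)


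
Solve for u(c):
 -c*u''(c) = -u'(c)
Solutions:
 u(c) = C1 + C2*c^2


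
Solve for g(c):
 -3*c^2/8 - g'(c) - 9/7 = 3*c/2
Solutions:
 g(c) = C1 - c^3/8 - 3*c^2/4 - 9*c/7


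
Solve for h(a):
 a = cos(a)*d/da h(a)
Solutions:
 h(a) = C1 + Integral(a/cos(a), a)


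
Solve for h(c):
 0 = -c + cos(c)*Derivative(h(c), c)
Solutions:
 h(c) = C1 + Integral(c/cos(c), c)


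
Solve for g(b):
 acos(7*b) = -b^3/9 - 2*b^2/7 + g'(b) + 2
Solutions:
 g(b) = C1 + b^4/36 + 2*b^3/21 + b*acos(7*b) - 2*b - sqrt(1 - 49*b^2)/7


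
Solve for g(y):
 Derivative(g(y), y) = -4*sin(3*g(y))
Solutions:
 g(y) = -acos((-C1 - exp(24*y))/(C1 - exp(24*y)))/3 + 2*pi/3
 g(y) = acos((-C1 - exp(24*y))/(C1 - exp(24*y)))/3


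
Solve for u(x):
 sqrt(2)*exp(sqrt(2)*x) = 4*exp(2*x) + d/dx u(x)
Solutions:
 u(x) = C1 - 2*exp(2*x) + exp(sqrt(2)*x)


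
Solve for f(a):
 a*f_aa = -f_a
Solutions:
 f(a) = C1 + C2*log(a)


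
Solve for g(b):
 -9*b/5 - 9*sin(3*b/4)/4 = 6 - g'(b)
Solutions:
 g(b) = C1 + 9*b^2/10 + 6*b - 3*cos(3*b/4)


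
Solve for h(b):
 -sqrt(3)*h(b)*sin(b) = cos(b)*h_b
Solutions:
 h(b) = C1*cos(b)^(sqrt(3))


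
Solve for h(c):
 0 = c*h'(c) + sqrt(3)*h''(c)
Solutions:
 h(c) = C1 + C2*erf(sqrt(2)*3^(3/4)*c/6)


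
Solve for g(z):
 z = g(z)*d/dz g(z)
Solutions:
 g(z) = -sqrt(C1 + z^2)
 g(z) = sqrt(C1 + z^2)


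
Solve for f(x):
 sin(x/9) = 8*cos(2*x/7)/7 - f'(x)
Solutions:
 f(x) = C1 + 4*sin(2*x/7) + 9*cos(x/9)


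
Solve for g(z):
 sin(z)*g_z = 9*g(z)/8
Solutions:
 g(z) = C1*(cos(z) - 1)^(9/16)/(cos(z) + 1)^(9/16)


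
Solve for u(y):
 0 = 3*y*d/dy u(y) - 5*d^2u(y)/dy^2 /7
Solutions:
 u(y) = C1 + C2*erfi(sqrt(210)*y/10)


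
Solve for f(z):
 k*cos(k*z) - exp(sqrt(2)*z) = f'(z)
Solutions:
 f(z) = C1 - sqrt(2)*exp(sqrt(2)*z)/2 + sin(k*z)


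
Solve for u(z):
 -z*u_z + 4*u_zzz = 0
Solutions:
 u(z) = C1 + Integral(C2*airyai(2^(1/3)*z/2) + C3*airybi(2^(1/3)*z/2), z)


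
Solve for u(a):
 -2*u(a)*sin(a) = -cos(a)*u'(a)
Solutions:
 u(a) = C1/cos(a)^2


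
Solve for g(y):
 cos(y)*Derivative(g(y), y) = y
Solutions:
 g(y) = C1 + Integral(y/cos(y), y)


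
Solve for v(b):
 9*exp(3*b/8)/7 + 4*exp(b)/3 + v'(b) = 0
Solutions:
 v(b) = C1 - 24*exp(3*b/8)/7 - 4*exp(b)/3


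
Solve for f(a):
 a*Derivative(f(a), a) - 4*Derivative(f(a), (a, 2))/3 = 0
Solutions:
 f(a) = C1 + C2*erfi(sqrt(6)*a/4)


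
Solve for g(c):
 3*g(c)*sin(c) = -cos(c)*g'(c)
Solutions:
 g(c) = C1*cos(c)^3


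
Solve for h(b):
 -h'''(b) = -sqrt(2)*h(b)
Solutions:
 h(b) = C3*exp(2^(1/6)*b) + (C1*sin(2^(1/6)*sqrt(3)*b/2) + C2*cos(2^(1/6)*sqrt(3)*b/2))*exp(-2^(1/6)*b/2)


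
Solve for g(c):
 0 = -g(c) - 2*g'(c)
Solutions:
 g(c) = C1*exp(-c/2)


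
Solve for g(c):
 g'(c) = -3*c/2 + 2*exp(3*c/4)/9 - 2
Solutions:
 g(c) = C1 - 3*c^2/4 - 2*c + 8*exp(3*c/4)/27


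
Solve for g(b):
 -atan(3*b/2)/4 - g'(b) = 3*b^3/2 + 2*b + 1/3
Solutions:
 g(b) = C1 - 3*b^4/8 - b^2 - b*atan(3*b/2)/4 - b/3 + log(9*b^2 + 4)/12


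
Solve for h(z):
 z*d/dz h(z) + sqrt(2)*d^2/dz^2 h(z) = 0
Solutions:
 h(z) = C1 + C2*erf(2^(1/4)*z/2)


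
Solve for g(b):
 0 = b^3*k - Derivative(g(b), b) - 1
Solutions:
 g(b) = C1 + b^4*k/4 - b


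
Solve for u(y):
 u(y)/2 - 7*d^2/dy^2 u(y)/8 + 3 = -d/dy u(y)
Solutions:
 u(y) = C1*exp(2*y*(2 - sqrt(11))/7) + C2*exp(2*y*(2 + sqrt(11))/7) - 6


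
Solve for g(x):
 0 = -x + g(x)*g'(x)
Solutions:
 g(x) = -sqrt(C1 + x^2)
 g(x) = sqrt(C1 + x^2)


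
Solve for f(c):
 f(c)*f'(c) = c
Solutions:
 f(c) = -sqrt(C1 + c^2)
 f(c) = sqrt(C1 + c^2)


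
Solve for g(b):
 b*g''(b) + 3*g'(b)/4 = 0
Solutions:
 g(b) = C1 + C2*b^(1/4)


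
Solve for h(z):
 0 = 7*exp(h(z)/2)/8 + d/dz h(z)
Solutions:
 h(z) = 2*log(1/(C1 + 7*z)) + 8*log(2)


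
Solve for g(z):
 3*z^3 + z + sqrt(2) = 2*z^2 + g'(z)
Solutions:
 g(z) = C1 + 3*z^4/4 - 2*z^3/3 + z^2/2 + sqrt(2)*z


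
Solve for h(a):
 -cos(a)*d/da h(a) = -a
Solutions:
 h(a) = C1 + Integral(a/cos(a), a)


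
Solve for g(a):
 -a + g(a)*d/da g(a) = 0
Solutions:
 g(a) = -sqrt(C1 + a^2)
 g(a) = sqrt(C1 + a^2)


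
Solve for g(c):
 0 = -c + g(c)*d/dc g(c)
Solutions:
 g(c) = -sqrt(C1 + c^2)
 g(c) = sqrt(C1 + c^2)


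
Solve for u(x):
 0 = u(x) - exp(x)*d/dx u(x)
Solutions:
 u(x) = C1*exp(-exp(-x))


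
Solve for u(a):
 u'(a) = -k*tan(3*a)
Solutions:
 u(a) = C1 + k*log(cos(3*a))/3


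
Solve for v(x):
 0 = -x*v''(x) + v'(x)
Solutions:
 v(x) = C1 + C2*x^2


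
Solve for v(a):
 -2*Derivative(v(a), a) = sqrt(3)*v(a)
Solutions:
 v(a) = C1*exp(-sqrt(3)*a/2)


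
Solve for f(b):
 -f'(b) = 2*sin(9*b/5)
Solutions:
 f(b) = C1 + 10*cos(9*b/5)/9


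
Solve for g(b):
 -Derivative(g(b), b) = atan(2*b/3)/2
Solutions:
 g(b) = C1 - b*atan(2*b/3)/2 + 3*log(4*b^2 + 9)/8


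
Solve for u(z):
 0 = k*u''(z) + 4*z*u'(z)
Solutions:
 u(z) = C1 + C2*sqrt(k)*erf(sqrt(2)*z*sqrt(1/k))


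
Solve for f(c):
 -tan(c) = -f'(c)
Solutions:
 f(c) = C1 - log(cos(c))


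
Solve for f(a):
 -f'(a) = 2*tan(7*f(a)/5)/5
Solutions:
 f(a) = -5*asin(C1*exp(-14*a/25))/7 + 5*pi/7
 f(a) = 5*asin(C1*exp(-14*a/25))/7


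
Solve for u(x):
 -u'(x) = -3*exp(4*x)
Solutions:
 u(x) = C1 + 3*exp(4*x)/4


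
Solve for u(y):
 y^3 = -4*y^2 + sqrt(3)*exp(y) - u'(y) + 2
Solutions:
 u(y) = C1 - y^4/4 - 4*y^3/3 + 2*y + sqrt(3)*exp(y)


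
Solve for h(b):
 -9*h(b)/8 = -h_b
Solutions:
 h(b) = C1*exp(9*b/8)


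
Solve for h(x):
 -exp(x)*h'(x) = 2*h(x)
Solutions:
 h(x) = C1*exp(2*exp(-x))


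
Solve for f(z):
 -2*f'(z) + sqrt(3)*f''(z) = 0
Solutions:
 f(z) = C1 + C2*exp(2*sqrt(3)*z/3)


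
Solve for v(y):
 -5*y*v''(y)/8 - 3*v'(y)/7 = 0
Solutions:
 v(y) = C1 + C2*y^(11/35)
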